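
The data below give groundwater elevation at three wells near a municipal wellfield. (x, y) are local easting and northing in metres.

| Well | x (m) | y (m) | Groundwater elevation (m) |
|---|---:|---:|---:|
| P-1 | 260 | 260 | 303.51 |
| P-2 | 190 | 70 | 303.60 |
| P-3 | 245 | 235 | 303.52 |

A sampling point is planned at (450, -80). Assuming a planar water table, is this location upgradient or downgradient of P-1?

Differences from P-1: to P-2 (Δx, Δy, Δh) = (-70, -190, +0.09); to P-3 = (-15, -25, +0.01).
Determinant of the coordinate differences = (-70)·(-25) − (-15)·(-190) = -1100.
∂h/∂x = [(+0.09)·(-25) − (+0.01)·(-190)] / -1100 = +0.0003182
∂h/∂y = [(-70)·(+0.01) − (-15)·(+0.09)] / -1100 = -0.0005909
Head at (450, -80) = 303.51 + (+0.0003182)·(190) + (-0.0005909)·(-340) = 303.77 m.
That is higher than the 303.51 m at P-1, so the point is upgradient.

upgradient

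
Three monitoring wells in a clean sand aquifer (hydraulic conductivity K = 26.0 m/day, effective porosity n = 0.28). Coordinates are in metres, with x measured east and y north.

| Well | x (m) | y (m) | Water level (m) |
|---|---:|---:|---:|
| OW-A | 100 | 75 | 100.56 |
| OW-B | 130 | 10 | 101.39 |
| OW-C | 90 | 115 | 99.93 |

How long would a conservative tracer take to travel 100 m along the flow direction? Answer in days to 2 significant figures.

45 days

With h = a·x + b·y + c and OW-A as origin, the differences give:
  30·a + (-65)·b = +0.83
  (-10)·a + 40·b = -0.63
Eliminate b (×40 and ×(-65), subtract): 550·a = -7.750 → a = ∂h/∂x = -0.01409
Back-substitute: b = ∂h/∂y = -0.01927.
|∇h| = √(-0.01409² + -0.01927²) = 0.02387
Seepage velocity v = K·i/n = 26.0 × 0.02387 / 0.28 = 2.216 m/day.
t = 100 / 2.216 = 45.13 days.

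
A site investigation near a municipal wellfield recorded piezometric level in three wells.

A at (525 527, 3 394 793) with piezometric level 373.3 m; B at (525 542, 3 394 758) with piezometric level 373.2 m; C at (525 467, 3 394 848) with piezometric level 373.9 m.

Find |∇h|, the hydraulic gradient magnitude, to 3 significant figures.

Three-point gradient (reference A): Δ to B = (15, -35, -0.1), Δ to C = (-60, 55, +0.6).
∂h/∂x = -0.01216, ∂h/∂y = -0.002353 (det = -1275).
|∇h| = √(-0.01216² + -0.002353²) = 0.01239

0.0124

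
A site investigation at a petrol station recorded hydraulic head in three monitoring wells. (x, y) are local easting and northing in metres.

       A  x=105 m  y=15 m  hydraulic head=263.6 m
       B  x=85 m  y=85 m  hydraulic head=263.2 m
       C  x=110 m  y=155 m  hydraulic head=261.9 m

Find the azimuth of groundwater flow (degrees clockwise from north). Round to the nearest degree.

Taking A as reference: B−A = (-20, 70, -0.4); C−A = (5, 140, -1.7).
Determinant of the coordinate differences = (-20)·140 − 5·70 = -3150.
∂h/∂x = [(-0.4)·140 − (-1.7)·70] / -3150 = -0.02000
∂h/∂y = [(-20)·(-1.7) − 5·(-0.4)] / -3150 = -0.01143
Flow direction (−∇h) has components (+0.02000 E, +0.01143 N).
Azimuth = atan2(E, N) = atan2(+0.02000, +0.01143) = 60.3° ≈ 060°.

060°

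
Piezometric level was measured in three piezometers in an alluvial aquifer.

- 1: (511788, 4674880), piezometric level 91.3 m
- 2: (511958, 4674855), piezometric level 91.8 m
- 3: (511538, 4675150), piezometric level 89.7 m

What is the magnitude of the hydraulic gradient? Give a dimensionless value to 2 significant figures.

0.0044

Taking 1 as reference: 2−1 = (170, -25, +0.5); 3−1 = (-250, 270, -1.6).
Solve a·Δx + b·Δy = Δh: det = 170·270 − (-250)·(-25) = 39650.
∂h/∂x = [(+0.5)·270 − (-1.6)·(-25)] / 39650 = +0.002396
∂h/∂y = [170·(-1.6) − (-250)·(+0.5)] / 39650 = -0.003707
|∇h| = √(0.002396² + -0.003707²) = 0.004414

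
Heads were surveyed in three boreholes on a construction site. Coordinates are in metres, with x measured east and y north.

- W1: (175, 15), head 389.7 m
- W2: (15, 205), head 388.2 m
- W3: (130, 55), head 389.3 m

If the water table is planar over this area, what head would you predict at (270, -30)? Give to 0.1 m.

Taking W1 as reference: W2−W1 = (-160, 190, -1.5); W3−W1 = (-45, 40, -0.4).
Solve a·Δx + b·Δy = Δh: det = (-160)·40 − (-45)·190 = 2150.
∂h/∂x = [(-1.5)·40 − (-0.4)·190] / 2150 = +0.007442
∂h/∂y = [(-160)·(-0.4) − (-45)·(-1.5)] / 2150 = -0.001628
h(270, -30) = 389.7 + (+0.007442)·(95) + (-0.001628)·(-45) = 389.7 +0.707 +0.073 = 390.480 m.

390.5 m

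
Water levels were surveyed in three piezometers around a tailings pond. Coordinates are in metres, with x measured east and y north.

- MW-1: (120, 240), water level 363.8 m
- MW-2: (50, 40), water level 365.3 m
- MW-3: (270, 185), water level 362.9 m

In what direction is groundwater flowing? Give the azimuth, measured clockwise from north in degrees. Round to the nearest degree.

058°

Taking MW-1 as reference: MW-2−MW-1 = (-70, -200, +1.5); MW-3−MW-1 = (150, -55, -0.9).
Solve a·Δx + b·Δy = Δh: det = (-70)·(-55) − 150·(-200) = 33850.
∂h/∂x = [(+1.5)·(-55) − (-0.9)·(-200)] / 33850 = -0.007755
∂h/∂y = [(-70)·(-0.9) − 150·(+1.5)] / 33850 = -0.004786
Flow direction (−∇h) has components (+0.007755 E, +0.004786 N).
Azimuth = atan2(E, N) = atan2(+0.007755, +0.004786) = 58.3° ≈ 058°.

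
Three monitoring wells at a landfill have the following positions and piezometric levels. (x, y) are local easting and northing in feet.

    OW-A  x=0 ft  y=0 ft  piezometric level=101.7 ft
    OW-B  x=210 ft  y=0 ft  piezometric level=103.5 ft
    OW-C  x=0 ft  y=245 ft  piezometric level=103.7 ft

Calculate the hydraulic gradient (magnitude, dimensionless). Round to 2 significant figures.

∂h/∂x = (103.5 − 101.7) / (210 − 0) = +0.008571
∂h/∂y = (103.7 − 101.7) / (245 − 0) = +0.008163
|∇h| = √(0.008571² + 0.008163²) = 0.01184

0.012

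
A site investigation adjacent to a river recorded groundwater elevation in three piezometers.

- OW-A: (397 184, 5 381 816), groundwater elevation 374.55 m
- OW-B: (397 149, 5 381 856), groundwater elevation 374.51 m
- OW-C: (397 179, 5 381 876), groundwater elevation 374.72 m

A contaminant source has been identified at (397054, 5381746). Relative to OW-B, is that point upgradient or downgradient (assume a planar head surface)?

With h = a·x + b·y + c and OW-A as origin, the differences give:
  (-35)·a + 40·b = -0.04
  (-5)·a + 60·b = +0.17
Eliminate b (×60 and ×40, subtract): -1900·a = -9.200 → a = ∂h/∂x = +0.004842
Back-substitute: b = ∂h/∂y = +0.003237.
Head at (397054, 5381746) = 374.55 + (+0.004842)·(-130) + (+0.003237)·(-70) = 373.69 m.
That is lower than the 374.51 m at OW-B, so the point is downgradient.

downgradient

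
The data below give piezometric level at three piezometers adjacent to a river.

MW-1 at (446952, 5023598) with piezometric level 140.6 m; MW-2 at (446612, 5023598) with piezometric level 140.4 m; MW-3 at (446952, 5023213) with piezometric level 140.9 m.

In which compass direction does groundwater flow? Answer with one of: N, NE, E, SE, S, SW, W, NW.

NW

∂h/∂x = (140.4 − 140.6) / (446612 − 446952) = +0.0005882
∂h/∂y = (140.9 − 140.6) / (5023213 − 5023598) = -0.0007792
Flow = −∇h = (-0.0005882 east, +0.0007792 north), which points northwest.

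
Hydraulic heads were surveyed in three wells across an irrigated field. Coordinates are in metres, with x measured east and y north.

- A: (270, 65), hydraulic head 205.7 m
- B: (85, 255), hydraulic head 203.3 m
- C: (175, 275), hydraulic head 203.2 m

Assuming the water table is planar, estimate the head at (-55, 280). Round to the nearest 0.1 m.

202.8 m

With h = a·x + b·y + c and A as origin, the differences give:
  (-185)·a + 190·b = -2.4
  (-95)·a + 210·b = -2.5
Eliminate b (×210 and ×190, subtract): -20800·a = -29.00 → a = ∂h/∂x = +0.001394
Back-substitute: b = ∂h/∂y = -0.01127.
h(-55, 280) = 205.7 + (+0.001394)·(-325) + (-0.01127)·(215) = 205.7 -0.453 -2.424 = 202.823 m.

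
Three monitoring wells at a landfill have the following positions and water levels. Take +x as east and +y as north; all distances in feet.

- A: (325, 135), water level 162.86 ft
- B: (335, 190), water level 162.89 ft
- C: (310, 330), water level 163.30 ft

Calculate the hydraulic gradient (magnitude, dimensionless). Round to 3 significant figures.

With h = a·x + b·y + c and A as origin, the differences give:
  10·a + 55·b = +0.03
  (-15)·a + 195·b = +0.44
Eliminate b (×195 and ×55, subtract): 2775·a = -18.350 → a = ∂h/∂x = -0.006613
Back-substitute: b = ∂h/∂y = +0.001748.
|∇h| = √(-0.006613² + 0.001748²) = 0.00684

0.00684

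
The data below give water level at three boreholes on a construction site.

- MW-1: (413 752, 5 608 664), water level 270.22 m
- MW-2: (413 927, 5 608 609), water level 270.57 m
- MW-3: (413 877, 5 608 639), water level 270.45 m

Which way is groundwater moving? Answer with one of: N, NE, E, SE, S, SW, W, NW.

NW

Three-point gradient (reference MW-1): Δ to MW-2 = (175, -55, +0.35), Δ to MW-3 = (125, -25, +0.23).
∂h/∂x = +0.001560, ∂h/∂y = -0.001400 (det = 2500).
Flow = −∇h = (-0.001560 east, +0.001400 north), which points northwest.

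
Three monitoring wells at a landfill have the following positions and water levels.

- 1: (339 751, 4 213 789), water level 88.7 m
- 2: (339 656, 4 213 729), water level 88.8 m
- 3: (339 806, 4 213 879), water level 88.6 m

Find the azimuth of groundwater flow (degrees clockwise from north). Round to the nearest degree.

037°

Taking 1 as reference: 2−1 = (-95, -60, +0.1); 3−1 = (55, 90, -0.1).
Determinant of the coordinate differences = (-95)·90 − 55·(-60) = -5250.
∂h/∂x = [(+0.1)·90 − (-0.1)·(-60)] / -5250 = -0.0005714
∂h/∂y = [(-95)·(-0.1) − 55·(+0.1)] / -5250 = -0.0007619
Flow direction (−∇h) has components (+0.0005714 E, +0.0007619 N).
Azimuth = atan2(E, N) = atan2(+0.0005714, +0.0007619) = 36.9° ≈ 037°.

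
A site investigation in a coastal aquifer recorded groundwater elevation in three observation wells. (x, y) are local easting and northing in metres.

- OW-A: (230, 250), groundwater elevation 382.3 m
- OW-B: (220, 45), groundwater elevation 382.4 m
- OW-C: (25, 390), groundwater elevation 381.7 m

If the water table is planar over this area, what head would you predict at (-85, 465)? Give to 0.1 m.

Taking OW-A as reference: OW-B−OW-A = (-10, -205, +0.1); OW-C−OW-A = (-205, 140, -0.6).
Solve a·Δx + b·Δy = Δh: det = (-10)·140 − (-205)·(-205) = -43425.
∂h/∂x = [(+0.1)·140 − (-0.6)·(-205)] / -43425 = +0.002510
∂h/∂y = [(-10)·(-0.6) − (-205)·(+0.1)] / -43425 = -0.0006102
h(-85, 465) = 382.3 + (+0.002510)·(-315) + (-0.0006102)·(215) = 382.3 -0.791 -0.131 = 381.378 m.

381.4 m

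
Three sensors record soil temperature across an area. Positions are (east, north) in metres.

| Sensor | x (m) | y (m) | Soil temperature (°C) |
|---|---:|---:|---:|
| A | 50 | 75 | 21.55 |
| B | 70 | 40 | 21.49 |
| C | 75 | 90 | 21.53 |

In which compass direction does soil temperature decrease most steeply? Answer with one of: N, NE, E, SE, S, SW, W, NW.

Three-point gradient (reference A): Δ to B = (20, -35, -0.06), Δ to C = (25, 15, -0.02).
∂T/∂x = -0.001362, ∂T/∂y = +0.0009362 (det = 1175).
Steepest decrease is along −∇f = (+0.001362 E, -0.0009362 N) → southeast.

SE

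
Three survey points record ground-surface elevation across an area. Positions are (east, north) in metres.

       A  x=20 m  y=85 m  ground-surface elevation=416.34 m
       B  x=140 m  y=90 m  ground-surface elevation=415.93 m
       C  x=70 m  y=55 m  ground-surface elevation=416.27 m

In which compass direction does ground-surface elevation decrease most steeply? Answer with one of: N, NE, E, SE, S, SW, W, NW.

NE

Differences from A: to B (Δx, Δy, Δh) = (120, 5, -0.41); to C = (50, -30, -0.07).
Solve a·Δx + b·Δy = Δz: det = 120·(-30) − 50·5 = -3850.
∂z/∂x = [(-0.41)·(-30) − (-0.07)·5] / -3850 = -0.003286
∂z/∂y = [120·(-0.07) − 50·(-0.41)] / -3850 = -0.003143
Steepest decrease is along −∇f = (+0.003286 E, +0.003143 N) → northeast.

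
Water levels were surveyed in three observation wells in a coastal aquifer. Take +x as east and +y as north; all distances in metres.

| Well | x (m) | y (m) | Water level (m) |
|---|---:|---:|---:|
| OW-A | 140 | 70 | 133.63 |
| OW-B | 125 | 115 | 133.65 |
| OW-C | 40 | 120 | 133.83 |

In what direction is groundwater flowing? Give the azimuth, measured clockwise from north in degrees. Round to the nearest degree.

083°

Differences from OW-A: to OW-B (Δx, Δy, Δh) = (-15, 45, +0.02); to OW-C = (-100, 50, +0.20).
Determinant of the coordinate differences = (-15)·50 − (-100)·45 = 3750.
∂h/∂x = [(+0.02)·50 − (+0.20)·45] / 3750 = -0.002133
∂h/∂y = [(-15)·(+0.20) − (-100)·(+0.02)] / 3750 = -0.0002667
Flow direction (−∇h) has components (+0.002133 E, +0.0002667 N).
Azimuth = atan2(E, N) = atan2(+0.002133, +0.0002667) = 82.9° ≈ 083°.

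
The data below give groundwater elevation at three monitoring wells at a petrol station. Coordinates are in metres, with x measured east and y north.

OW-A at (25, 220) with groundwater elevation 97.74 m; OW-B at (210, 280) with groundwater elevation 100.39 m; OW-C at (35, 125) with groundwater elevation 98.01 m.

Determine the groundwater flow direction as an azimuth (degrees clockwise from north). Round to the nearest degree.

Three-point gradient (reference OW-A): Δ to OW-B = (185, 60, +2.65), Δ to OW-C = (10, -95, +0.27).
∂h/∂x = +0.01474, ∂h/∂y = -0.001290 (det = -18175).
Flow direction (−∇h) has components (-0.01474 E, +0.001290 N).
Azimuth = atan2(E, N) = atan2(-0.01474, +0.001290) = 275.0° ≈ 275°.

275°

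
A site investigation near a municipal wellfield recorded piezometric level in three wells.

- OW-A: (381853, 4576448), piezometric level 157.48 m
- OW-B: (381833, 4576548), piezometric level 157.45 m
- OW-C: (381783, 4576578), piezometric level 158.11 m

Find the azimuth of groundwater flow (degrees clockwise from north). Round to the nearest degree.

078°

Differences from OW-A: to OW-B (Δx, Δy, Δh) = (-20, 100, -0.03); to OW-C = (-70, 130, +0.63).
Determinant of the coordinate differences = (-20)·130 − (-70)·100 = 4400.
∂h/∂x = [(-0.03)·130 − (+0.63)·100] / 4400 = -0.01520
∂h/∂y = [(-20)·(+0.63) − (-70)·(-0.03)] / 4400 = -0.003341
Flow direction (−∇h) has components (+0.01520 E, +0.003341 N).
Azimuth = atan2(E, N) = atan2(+0.01520, +0.003341) = 77.6° ≈ 078°.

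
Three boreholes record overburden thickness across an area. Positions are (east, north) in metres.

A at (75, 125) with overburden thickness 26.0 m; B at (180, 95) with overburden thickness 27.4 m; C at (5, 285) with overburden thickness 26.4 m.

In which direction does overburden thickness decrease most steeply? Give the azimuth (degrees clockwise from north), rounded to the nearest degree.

Three-point gradient (reference A): Δ to B = (105, -30, +1.4), Δ to C = (-70, 160, +0.4).
∂d/∂x = +0.01605, ∂d/∂y = +0.009524 (det = 14700).
Steepest decrease is along −∇f: components (-0.01605 E, -0.009524 N).
Azimuth = atan2(-0.01605, -0.009524) = 239.3° ≈ 239°.

239°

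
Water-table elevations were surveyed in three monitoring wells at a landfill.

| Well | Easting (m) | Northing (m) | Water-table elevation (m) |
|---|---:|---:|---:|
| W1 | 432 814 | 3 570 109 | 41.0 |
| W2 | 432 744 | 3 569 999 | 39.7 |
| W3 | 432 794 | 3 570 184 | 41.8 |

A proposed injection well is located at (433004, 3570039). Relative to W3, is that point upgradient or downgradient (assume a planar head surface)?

downgradient

Taking W1 as reference: W2−W1 = (-70, -110, -1.3); W3−W1 = (-20, 75, +0.8).
Determinant of the coordinate differences = (-70)·75 − (-20)·(-110) = -7450.
∂h/∂x = [(-1.3)·75 − (+0.8)·(-110)] / -7450 = +0.001275
∂h/∂y = [(-70)·(+0.8) − (-20)·(-1.3)] / -7450 = +0.01101
Head at (433004, 3570039) = 41.0 + (+0.001275)·(190) + (+0.01101)·(-70) = 40.47 m.
That is lower than the 41.8 m at W3, so the point is downgradient.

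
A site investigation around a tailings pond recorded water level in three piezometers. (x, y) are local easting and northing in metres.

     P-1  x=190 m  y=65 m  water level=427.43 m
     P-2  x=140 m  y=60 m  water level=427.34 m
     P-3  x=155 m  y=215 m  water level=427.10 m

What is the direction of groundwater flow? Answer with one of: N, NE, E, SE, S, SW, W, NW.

With h = a·x + b·y + c and P-1 as origin, the differences give:
  (-50)·a + (-5)·b = -0.09
  (-35)·a + 150·b = -0.33
Eliminate b (×150 and ×(-5), subtract): -7675·a = -15.150 → a = ∂h/∂x = +0.001974
Back-substitute: b = ∂h/∂y = -0.001739.
Flow = −∇h = (-0.001974 east, +0.001739 north), which points northwest.

NW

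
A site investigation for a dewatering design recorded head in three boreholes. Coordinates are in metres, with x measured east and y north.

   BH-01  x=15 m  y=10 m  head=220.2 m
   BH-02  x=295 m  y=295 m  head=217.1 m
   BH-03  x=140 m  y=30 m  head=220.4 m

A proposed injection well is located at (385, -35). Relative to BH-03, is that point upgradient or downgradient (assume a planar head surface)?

Three-point gradient (reference BH-01): Δ to BH-02 = (280, 285, -3.1), Δ to BH-03 = (125, 20, +0.2).
∂h/∂x = +0.003963, ∂h/∂y = -0.01477 (det = -30025).
Head at (385, -35) = 220.2 + (+0.003963)·(370) + (-0.01477)·(-45) = 222.33 m.
That is higher than the 220.4 m at BH-03, so the point is upgradient.

upgradient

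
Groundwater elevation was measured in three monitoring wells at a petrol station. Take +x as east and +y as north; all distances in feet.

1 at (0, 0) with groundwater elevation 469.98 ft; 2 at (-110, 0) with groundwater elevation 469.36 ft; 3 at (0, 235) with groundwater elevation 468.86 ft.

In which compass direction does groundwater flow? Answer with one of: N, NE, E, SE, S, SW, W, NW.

NW

∂h/∂x = (469.36 − 469.98) / (-110 − 0) = +0.005636
∂h/∂y = (468.86 − 469.98) / (235 − 0) = -0.004766
Flow = −∇h = (-0.005636 east, +0.004766 north), which points northwest.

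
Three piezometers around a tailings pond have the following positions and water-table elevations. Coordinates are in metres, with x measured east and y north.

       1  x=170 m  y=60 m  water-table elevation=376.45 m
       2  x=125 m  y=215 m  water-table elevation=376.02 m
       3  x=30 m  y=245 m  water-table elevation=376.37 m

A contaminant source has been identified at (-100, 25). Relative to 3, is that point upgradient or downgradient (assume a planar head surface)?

upgradient

Taking 1 as reference: 2−1 = (-45, 155, -0.43); 3−1 = (-140, 185, -0.08).
Determinant of the coordinate differences = (-45)·185 − (-140)·155 = 13375.
∂h/∂x = [(-0.43)·185 − (-0.08)·155] / 13375 = -0.005021
∂h/∂y = [(-45)·(-0.08) − (-140)·(-0.43)] / 13375 = -0.004232
Head at (-100, 25) = 376.45 + (-0.005021)·(-270) + (-0.004232)·(-35) = 377.95 m.
That is higher than the 376.37 m at 3, so the point is upgradient.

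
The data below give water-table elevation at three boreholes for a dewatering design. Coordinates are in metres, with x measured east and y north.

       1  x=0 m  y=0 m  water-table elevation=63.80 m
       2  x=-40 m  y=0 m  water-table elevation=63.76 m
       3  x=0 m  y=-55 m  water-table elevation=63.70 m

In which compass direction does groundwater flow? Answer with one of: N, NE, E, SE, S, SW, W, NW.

∂h/∂x = (63.76 − 63.80) / (-40 − 0) = +0.0010000
∂h/∂y = (63.70 − 63.80) / (-55 − 0) = +0.001818
Flow = −∇h = (-0.0010000 east, -0.001818 north), which points southwest.

SW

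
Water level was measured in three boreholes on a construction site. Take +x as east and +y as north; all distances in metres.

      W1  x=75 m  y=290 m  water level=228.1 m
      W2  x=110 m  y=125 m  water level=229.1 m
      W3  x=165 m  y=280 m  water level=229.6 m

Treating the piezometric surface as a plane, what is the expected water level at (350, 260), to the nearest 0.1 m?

With h = a·x + b·y + c and W1 as origin, the differences give:
  35·a + (-165)·b = +1.0
  90·a + (-10)·b = +1.5
Eliminate b (×(-10) and ×(-165), subtract): 14500·a = 237.50 → a = ∂h/∂x = +0.01638
Back-substitute: b = ∂h/∂y = -0.002586.
h(350, 260) = 228.1 + (+0.01638)·(275) + (-0.002586)·(-30) = 228.1 +4.504 +0.078 = 232.682 m.

232.7 m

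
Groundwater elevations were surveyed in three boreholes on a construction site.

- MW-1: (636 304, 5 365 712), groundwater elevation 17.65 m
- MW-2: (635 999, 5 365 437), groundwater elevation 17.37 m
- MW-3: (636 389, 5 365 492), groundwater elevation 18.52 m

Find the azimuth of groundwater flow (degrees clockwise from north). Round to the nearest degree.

309°

With h = a·x + b·y + c and MW-1 as origin, the differences give:
  (-305)·a + (-275)·b = -0.28
  85·a + (-220)·b = +0.87
Eliminate b (×(-220) and ×(-275), subtract): 90475·a = 300.850 → a = ∂h/∂x = +0.003325
Back-substitute: b = ∂h/∂y = -0.002670.
Flow direction (−∇h) has components (-0.003325 E, +0.002670 N).
Azimuth = atan2(E, N) = atan2(-0.003325, +0.002670) = 308.8° ≈ 309°.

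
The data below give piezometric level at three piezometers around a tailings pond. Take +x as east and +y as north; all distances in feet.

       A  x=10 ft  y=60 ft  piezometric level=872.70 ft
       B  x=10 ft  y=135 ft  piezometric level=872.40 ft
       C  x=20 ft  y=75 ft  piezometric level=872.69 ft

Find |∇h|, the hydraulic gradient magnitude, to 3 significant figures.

With h = a·x + b·y + c and A as origin, the differences give:
  0·a + 75·b = -0.30
  10·a + 15·b = -0.01
Eliminate b (×15 and ×75, subtract): -750·a = -3.750 → a = ∂h/∂x = +0.005000
Back-substitute: b = ∂h/∂y = -0.004000.
|∇h| = √(0.005000² + -0.004000²) = 0.006403

0.00640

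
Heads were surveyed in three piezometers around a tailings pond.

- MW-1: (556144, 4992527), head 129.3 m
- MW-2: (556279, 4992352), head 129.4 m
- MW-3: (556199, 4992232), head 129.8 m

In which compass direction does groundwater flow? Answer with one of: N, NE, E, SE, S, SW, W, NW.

NE

With h = a·x + b·y + c and MW-1 as origin, the differences give:
  135·a + (-175)·b = +0.1
  55·a + (-295)·b = +0.5
Eliminate b (×(-295) and ×(-175), subtract): -30200·a = 58.00 → a = ∂h/∂x = -0.001921
Back-substitute: b = ∂h/∂y = -0.002053.
Flow = −∇h = (+0.001921 east, +0.002053 north), which points northeast.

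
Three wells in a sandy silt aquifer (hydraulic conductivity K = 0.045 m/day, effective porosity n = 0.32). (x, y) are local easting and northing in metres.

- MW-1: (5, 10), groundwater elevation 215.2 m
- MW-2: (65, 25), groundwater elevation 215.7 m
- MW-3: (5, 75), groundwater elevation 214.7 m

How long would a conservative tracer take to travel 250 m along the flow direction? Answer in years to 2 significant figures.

380 years

Taking MW-1 as reference: MW-2−MW-1 = (60, 15, +0.5); MW-3−MW-1 = (0, 65, -0.5).
Solve a·Δx + b·Δy = Δh: det = 60·65 − 0·15 = 3900.
∂h/∂x = [(+0.5)·65 − (-0.5)·15] / 3900 = +0.01026
∂h/∂y = [60·(-0.5) − 0·(+0.5)] / 3900 = -0.007692
|∇h| = √(0.01026² + -0.007692²) = 0.01282
Seepage velocity v = K·i/n = 0.045 × 0.01282 / 0.32 = 0.001803 m/day.
t = 250 / 0.001803 = 1.387e+05 days = 380 years.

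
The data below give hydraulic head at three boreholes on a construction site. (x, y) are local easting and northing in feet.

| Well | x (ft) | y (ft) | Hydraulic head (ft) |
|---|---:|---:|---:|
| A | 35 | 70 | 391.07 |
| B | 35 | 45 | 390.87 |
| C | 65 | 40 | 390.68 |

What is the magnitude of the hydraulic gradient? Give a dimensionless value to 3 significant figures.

Three-point gradient (reference A): Δ to B = (0, -25, -0.20), Δ to C = (30, -30, -0.39).
∂h/∂x = -0.005000, ∂h/∂y = +0.008000 (det = 750).
|∇h| = √(-0.005000² + 0.008000²) = 0.009434

0.00943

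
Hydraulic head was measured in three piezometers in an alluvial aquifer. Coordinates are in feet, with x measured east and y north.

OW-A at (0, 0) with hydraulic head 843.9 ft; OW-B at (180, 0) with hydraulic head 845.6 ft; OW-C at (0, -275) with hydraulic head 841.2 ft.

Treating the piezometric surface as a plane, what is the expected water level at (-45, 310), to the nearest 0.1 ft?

846.5 ft

∂h/∂x = (845.6 − 843.9) / (180 − 0) = +0.009444
∂h/∂y = (841.2 − 843.9) / (-275 − 0) = +0.009818
h(-45, 310) = 843.9 + (+0.009444)·(-45) + (+0.009818)·(310) = 843.9 -0.425 +3.044 = 846.519 ft.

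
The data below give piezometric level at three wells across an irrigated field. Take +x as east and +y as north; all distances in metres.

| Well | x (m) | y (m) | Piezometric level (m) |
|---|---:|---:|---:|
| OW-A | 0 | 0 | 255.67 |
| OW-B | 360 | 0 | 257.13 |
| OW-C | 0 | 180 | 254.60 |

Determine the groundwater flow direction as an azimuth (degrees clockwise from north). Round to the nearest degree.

∂h/∂x = (257.13 − 255.67) / (360 − 0) = +0.004056
∂h/∂y = (254.60 − 255.67) / (180 − 0) = -0.005944
Flow direction (−∇h) has components (-0.004056 E, +0.005944 N).
Azimuth = atan2(E, N) = atan2(-0.004056, +0.005944) = 325.7° ≈ 326°.

326°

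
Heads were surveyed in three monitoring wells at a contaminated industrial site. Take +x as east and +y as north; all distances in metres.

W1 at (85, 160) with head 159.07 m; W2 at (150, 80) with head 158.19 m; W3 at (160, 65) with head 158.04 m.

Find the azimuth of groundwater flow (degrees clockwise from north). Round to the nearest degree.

128°

Three-point gradient (reference W1): Δ to W2 = (65, -80, -0.88), Δ to W3 = (75, -95, -1.03).
∂h/∂x = -0.006857, ∂h/∂y = +0.005429 (det = -175).
Flow direction (−∇h) has components (+0.006857 E, -0.005429 N).
Azimuth = atan2(E, N) = atan2(+0.006857, -0.005429) = 128.4° ≈ 128°.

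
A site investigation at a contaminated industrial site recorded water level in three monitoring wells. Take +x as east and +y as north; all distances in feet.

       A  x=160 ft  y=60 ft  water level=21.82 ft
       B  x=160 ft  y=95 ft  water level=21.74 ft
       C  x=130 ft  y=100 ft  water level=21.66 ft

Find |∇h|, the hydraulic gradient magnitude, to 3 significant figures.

Taking A as reference: B−A = (0, 35, -0.08); C−A = (-30, 40, -0.16).
Determinant of the coordinate differences = 0·40 − (-30)·35 = 1050.
∂h/∂x = [(-0.08)·40 − (-0.16)·35] / 1050 = +0.002286
∂h/∂y = [0·(-0.16) − (-30)·(-0.08)] / 1050 = -0.002286
|∇h| = √(0.002286² + -0.002286²) = 0.003233

0.00323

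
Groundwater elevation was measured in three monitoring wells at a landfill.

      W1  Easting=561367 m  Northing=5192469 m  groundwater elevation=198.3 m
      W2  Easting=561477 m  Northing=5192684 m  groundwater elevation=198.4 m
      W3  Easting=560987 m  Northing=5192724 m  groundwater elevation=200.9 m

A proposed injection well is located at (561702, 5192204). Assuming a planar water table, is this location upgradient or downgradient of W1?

downgradient

Differences from W1: to W2 (Δx, Δy, Δh) = (110, 215, +0.1); to W3 = (-380, 255, +2.6).
Solve a·Δx + b·Δy = Δh: det = 110·255 − (-380)·215 = 109750.
∂h/∂x = [(+0.1)·255 − (+2.6)·215] / 109750 = -0.004861
∂h/∂y = [110·(+2.6) − (-380)·(+0.1)] / 109750 = +0.002952
Head at (561702, 5192204) = 198.3 + (-0.004861)·(335) + (+0.002952)·(-265) = 195.89 m.
That is lower than the 198.3 m at W1, so the point is downgradient.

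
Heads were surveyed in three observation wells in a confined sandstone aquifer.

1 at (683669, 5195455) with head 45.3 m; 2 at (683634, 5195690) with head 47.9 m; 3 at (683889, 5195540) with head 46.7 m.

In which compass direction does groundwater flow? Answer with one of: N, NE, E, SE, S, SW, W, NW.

S

With h = a·x + b·y + c and 1 as origin, the differences give:
  (-35)·a + 235·b = +2.6
  220·a + 85·b = +1.4
Eliminate b (×85 and ×235, subtract): -54675·a = -108.00 → a = ∂h/∂x = +0.001975
Back-substitute: b = ∂h/∂y = +0.01136.
Flow = −∇h = (-0.001975 east, -0.01136 north), which points south.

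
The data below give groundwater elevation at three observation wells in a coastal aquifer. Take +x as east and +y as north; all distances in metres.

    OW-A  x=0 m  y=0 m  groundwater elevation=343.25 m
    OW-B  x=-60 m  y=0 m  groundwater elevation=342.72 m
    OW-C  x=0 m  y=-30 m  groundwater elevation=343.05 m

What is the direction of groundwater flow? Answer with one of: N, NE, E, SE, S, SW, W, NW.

SW

∂h/∂x = (342.72 − 343.25) / (-60 − 0) = +0.008833
∂h/∂y = (343.05 − 343.25) / (-30 − 0) = +0.006667
Flow = −∇h = (-0.008833 east, -0.006667 north), which points southwest.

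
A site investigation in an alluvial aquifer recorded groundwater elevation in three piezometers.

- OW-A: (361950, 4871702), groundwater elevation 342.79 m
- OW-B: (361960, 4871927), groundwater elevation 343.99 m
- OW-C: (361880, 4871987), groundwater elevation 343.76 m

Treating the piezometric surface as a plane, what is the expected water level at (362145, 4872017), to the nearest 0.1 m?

345.7 m

With h = a·x + b·y + c and OW-A as origin, the differences give:
  10·a + 225·b = +1.20
  (-70)·a + 285·b = +0.97
Eliminate b (×285 and ×225, subtract): 18600·a = 123.750 → a = ∂h/∂x = +0.006653
Back-substitute: b = ∂h/∂y = +0.005038.
h(362145, 4872017) = 342.79 + (+0.006653)·(195) + (+0.005038)·(315) = 342.79 +1.297 +1.587 = 345.674 m.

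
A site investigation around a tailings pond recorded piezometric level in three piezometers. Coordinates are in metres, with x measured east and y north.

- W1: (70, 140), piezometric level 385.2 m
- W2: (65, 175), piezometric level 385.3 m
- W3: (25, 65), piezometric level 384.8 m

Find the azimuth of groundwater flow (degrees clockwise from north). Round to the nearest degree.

225°

With h = a·x + b·y + c and W1 as origin, the differences give:
  (-5)·a + 35·b = +0.1
  (-45)·a + (-75)·b = -0.4
Eliminate b (×(-75) and ×35, subtract): 1950·a = 6.50 → a = ∂h/∂x = +0.003333
Back-substitute: b = ∂h/∂y = +0.003333.
Flow direction (−∇h) has components (-0.003333 E, -0.003333 N).
Azimuth = atan2(E, N) = atan2(-0.003333, -0.003333) = 225.0° ≈ 225°.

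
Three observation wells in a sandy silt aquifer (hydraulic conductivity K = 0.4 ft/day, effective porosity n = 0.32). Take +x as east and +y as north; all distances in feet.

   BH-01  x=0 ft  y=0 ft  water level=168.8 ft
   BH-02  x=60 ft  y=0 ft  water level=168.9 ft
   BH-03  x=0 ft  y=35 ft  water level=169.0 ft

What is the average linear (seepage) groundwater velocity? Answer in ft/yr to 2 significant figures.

∂h/∂x = (168.9 − 168.8) / (60 − 0) = +0.001667
∂h/∂y = (169.0 − 168.8) / (35 − 0) = +0.005714
|∇h| = √(0.001667² + 0.005714²) = 0.005952
Seepage velocity v = K·i/n = 0.4 × 0.005952 / 0.32 = 0.00744 ft/day = 2.717 ft/yr.

2.7 ft/yr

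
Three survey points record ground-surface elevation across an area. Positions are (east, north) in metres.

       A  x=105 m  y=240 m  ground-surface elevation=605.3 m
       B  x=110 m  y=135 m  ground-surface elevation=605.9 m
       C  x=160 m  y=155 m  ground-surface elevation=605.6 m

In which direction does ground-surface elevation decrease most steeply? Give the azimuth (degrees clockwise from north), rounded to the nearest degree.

Taking A as reference: B−A = (5, -105, +0.6); C−A = (55, -85, +0.3).
Solve a·Δx + b·Δy = Δz: det = 5·(-85) − 55·(-105) = 5350.
∂z/∂x = [(+0.6)·(-85) − (+0.3)·(-105)] / 5350 = -0.003645
∂z/∂y = [5·(+0.3) − 55·(+0.6)] / 5350 = -0.005888
Steepest decrease is along −∇f: components (+0.003645 E, +0.005888 N).
Azimuth = atan2(+0.003645, +0.005888) = 31.8° ≈ 032°.

032°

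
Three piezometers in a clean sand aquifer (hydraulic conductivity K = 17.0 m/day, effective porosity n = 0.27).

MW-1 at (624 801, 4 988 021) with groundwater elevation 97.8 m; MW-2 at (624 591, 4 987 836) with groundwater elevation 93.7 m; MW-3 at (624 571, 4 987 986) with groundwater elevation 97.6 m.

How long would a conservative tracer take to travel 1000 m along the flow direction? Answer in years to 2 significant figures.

Differences from MW-1: to MW-2 (Δx, Δy, Δh) = (-210, -185, -4.1); to MW-3 = (-230, -35, -0.2).
Determinant of the coordinate differences = (-210)·(-35) − (-230)·(-185) = -35200.
∂h/∂x = [(-4.1)·(-35) − (-0.2)·(-185)] / -35200 = -0.003026
∂h/∂y = [(-210)·(-0.2) − (-230)·(-4.1)] / -35200 = +0.02560
|∇h| = √(-0.003026² + 0.02560²) = 0.02578
Seepage velocity v = K·i/n = 17.0 × 0.02578 / 0.27 = 1.623 m/day.
t = 1000 / 1.623 = 616.1 days = 1.69 years.

1.7 years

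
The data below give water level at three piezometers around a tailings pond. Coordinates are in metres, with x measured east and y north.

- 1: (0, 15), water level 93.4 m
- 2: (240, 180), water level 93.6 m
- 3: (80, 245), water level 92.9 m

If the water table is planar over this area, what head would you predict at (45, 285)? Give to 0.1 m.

Taking 1 as reference: 2−1 = (240, 165, +0.2); 3−1 = (80, 230, -0.5).
Determinant of the coordinate differences = 240·230 − 80·165 = 42000.
∂h/∂x = [(+0.2)·230 − (-0.5)·165] / 42000 = +0.003060
∂h/∂y = [240·(-0.5) − 80·(+0.2)] / 42000 = -0.003238
h(45, 285) = 93.4 + (+0.003060)·(45) + (-0.003238)·(270) = 93.4 +0.138 -0.874 = 92.663 m.

92.7 m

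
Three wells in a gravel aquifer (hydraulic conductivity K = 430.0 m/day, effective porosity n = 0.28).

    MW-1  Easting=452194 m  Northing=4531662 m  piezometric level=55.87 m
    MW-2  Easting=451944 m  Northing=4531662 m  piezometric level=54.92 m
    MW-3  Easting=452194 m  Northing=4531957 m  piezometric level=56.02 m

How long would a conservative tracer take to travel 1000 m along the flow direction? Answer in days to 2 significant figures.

∂h/∂x = (54.92 − 55.87) / (451944 − 452194) = +0.003800
∂h/∂y = (56.02 − 55.87) / (4531957 − 4531662) = +0.0005085
|∇h| = √(0.003800² + 0.0005085²) = 0.003834
Seepage velocity v = K·i/n = 430.0 × 0.003834 / 0.28 = 5.888 m/day.
t = 1000 / 5.888 = 169.8 days.

170 days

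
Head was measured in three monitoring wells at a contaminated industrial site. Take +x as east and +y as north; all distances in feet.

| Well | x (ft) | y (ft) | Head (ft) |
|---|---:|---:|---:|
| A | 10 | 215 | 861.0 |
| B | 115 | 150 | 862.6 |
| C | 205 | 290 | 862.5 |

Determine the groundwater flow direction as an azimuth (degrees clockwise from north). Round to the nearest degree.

305°

Differences from A: to B (Δx, Δy, Δh) = (105, -65, +1.6); to C = (195, 75, +1.5).
Solve a·Δx + b·Δy = Δh: det = 105·75 − 195·(-65) = 20550.
∂h/∂x = [(+1.6)·75 − (+1.5)·(-65)] / 20550 = +0.01058
∂h/∂y = [105·(+1.5) − 195·(+1.6)] / 20550 = -0.007518
Flow direction (−∇h) has components (-0.01058 E, +0.007518 N).
Azimuth = atan2(E, N) = atan2(-0.01058, +0.007518) = 305.4° ≈ 305°.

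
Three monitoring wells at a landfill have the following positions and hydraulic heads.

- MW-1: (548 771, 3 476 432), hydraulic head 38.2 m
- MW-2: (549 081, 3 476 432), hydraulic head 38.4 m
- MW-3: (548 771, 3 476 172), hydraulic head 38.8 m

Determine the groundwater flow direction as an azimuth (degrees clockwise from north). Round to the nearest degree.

344°

∂h/∂x = (38.4 − 38.2) / (549081 − 548771) = +0.0006452
∂h/∂y = (38.8 − 38.2) / (3476172 − 3476432) = -0.002308
Flow direction (−∇h) has components (-0.0006452 E, +0.002308 N).
Azimuth = atan2(E, N) = atan2(-0.0006452, +0.002308) = 344.4° ≈ 344°.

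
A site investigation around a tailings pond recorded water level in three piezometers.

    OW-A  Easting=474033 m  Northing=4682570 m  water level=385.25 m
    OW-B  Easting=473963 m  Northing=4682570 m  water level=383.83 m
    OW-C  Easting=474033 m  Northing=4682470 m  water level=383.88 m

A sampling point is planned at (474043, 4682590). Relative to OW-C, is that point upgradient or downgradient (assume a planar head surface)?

∂h/∂x = (383.83 − 385.25) / (473963 − 474033) = +0.02029
∂h/∂y = (383.88 − 385.25) / (4682470 − 4682570) = +0.01370
Head at (474043, 4682590) = 385.25 + (+0.02029)·(10) + (+0.01370)·(20) = 385.73 m.
That is higher than the 383.88 m at OW-C, so the point is upgradient.

upgradient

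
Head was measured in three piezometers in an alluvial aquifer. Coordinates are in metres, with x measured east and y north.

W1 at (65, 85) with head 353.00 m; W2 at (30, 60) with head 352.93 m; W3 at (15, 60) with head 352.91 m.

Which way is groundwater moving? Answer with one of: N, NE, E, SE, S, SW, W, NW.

With h = a·x + b·y + c and W1 as origin, the differences give:
  (-35)·a + (-25)·b = -0.07
  (-50)·a + (-25)·b = -0.09
Eliminate b (×(-25) and ×(-25), subtract): -375·a = -0.500 → a = ∂h/∂x = +0.001333
Back-substitute: b = ∂h/∂y = +0.0009333.
Flow = −∇h = (-0.001333 east, -0.0009333 north), which points southwest.

SW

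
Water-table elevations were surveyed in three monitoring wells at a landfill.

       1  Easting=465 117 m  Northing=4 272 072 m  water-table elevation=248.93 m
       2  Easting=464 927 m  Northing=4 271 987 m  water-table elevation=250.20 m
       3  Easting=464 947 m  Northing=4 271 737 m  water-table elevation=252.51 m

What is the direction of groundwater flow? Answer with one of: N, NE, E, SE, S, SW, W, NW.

N

Three-point gradient (reference 1): Δ to 2 = (-190, -85, +1.27), Δ to 3 = (-170, -335, +3.58).
∂h/∂x = -0.002462, ∂h/∂y = -0.009437 (det = 49200).
Flow = −∇h = (+0.002462 east, +0.009437 north), which points north.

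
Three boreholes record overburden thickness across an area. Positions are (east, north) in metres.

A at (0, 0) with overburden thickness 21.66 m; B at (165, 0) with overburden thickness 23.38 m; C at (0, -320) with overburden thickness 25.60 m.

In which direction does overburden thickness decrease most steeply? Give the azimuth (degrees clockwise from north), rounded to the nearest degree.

∂d/∂x = (23.38 − 21.66) / (165 − 0) = +0.01042
∂d/∂y = (25.60 − 21.66) / (-320 − 0) = -0.01231
Steepest decrease is along −∇f: components (-0.01042 E, +0.01231 N).
Azimuth = atan2(-0.01042, +0.01231) = 319.7° ≈ 320°.

320°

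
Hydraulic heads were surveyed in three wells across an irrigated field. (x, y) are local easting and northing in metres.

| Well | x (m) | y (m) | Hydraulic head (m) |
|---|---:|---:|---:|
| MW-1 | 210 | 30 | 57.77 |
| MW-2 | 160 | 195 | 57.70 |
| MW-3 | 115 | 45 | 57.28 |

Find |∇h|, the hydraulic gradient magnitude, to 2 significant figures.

Taking MW-1 as reference: MW-2−MW-1 = (-50, 165, -0.07); MW-3−MW-1 = (-95, 15, -0.49).
Solve a·Δx + b·Δy = Δh: det = (-50)·15 − (-95)·165 = 14925.
∂h/∂x = [(-0.07)·15 − (-0.49)·165] / 14925 = +0.005347
∂h/∂y = [(-50)·(-0.49) − (-95)·(-0.07)] / 14925 = +0.001196
|∇h| = √(0.005347² + 0.001196²) = 0.005479

0.0055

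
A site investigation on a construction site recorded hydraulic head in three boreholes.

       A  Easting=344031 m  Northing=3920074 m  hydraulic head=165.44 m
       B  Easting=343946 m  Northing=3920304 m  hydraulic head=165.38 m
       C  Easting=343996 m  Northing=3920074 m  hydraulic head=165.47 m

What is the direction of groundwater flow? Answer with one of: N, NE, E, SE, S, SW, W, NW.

Three-point gradient (reference A): Δ to B = (-85, 230, -0.06), Δ to C = (-35, 0, +0.03).
∂h/∂x = -0.0008571, ∂h/∂y = -0.0005776 (det = 8050).
Flow = −∇h = (+0.0008571 east, +0.0005776 north), which points northeast.

NE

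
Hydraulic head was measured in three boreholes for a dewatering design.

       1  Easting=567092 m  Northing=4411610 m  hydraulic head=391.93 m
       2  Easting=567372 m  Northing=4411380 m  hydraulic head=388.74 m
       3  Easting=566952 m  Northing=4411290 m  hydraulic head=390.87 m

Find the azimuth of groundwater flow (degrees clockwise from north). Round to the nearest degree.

134°

With h = a·x + b·y + c and 1 as origin, the differences give:
  280·a + (-230)·b = -3.19
  (-140)·a + (-320)·b = -1.06
Eliminate b (×(-320) and ×(-230), subtract): -121800·a = 777.000 → a = ∂h/∂x = -0.006379
Back-substitute: b = ∂h/∂y = +0.006103.
Flow direction (−∇h) has components (+0.006379 E, -0.006103 N).
Azimuth = atan2(E, N) = atan2(+0.006379, -0.006103) = 133.7° ≈ 134°.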